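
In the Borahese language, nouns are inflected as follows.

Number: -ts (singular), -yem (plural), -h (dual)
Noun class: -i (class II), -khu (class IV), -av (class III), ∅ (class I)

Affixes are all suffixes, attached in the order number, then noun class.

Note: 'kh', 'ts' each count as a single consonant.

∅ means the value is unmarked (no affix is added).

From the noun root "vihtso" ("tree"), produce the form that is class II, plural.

Attach number plural -yem → vihtsoyem.
Attach noun class class II -i → vihtsoyemi.

vihtsoyemi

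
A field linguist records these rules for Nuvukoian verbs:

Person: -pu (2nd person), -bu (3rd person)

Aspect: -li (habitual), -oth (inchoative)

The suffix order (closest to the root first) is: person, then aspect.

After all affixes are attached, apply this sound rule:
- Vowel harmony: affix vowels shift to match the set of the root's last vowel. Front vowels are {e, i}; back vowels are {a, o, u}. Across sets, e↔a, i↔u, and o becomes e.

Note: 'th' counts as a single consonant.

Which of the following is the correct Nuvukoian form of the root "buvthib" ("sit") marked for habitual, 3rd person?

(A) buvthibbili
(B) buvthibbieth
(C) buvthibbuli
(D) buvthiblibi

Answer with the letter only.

Attach person 3rd person -bu → buvthibbu.
Attach aspect habitual -li → buvthibbuli.
Apply vowel harmony: buvthibbuli → buvthibbili.
So the correct form is buvthibbili, option (A).
(D) buvthiblibi is wrong: it has the affixes in the wrong order.
(C) buvthibbuli is wrong: it fails to apply the sound rule(s).
(B) buvthibbieth is wrong: it uses inchoative instead of habitual for aspect.

A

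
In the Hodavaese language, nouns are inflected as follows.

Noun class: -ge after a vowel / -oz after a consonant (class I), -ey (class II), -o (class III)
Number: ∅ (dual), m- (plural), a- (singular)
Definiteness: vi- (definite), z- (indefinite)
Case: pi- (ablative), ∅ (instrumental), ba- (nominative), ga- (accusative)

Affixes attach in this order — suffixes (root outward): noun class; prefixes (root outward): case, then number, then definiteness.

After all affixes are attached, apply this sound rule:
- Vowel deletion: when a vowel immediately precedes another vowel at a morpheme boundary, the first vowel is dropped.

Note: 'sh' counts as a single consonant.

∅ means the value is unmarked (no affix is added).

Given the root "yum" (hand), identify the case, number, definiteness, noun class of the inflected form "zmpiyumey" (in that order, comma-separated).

Segment: z-m-pi-yum-ey.
case: pi- → ablative.
number: m- → plural.
definiteness: z- → indefinite.
noun class: -ey → class II.

ablative, plural, indefinite, class II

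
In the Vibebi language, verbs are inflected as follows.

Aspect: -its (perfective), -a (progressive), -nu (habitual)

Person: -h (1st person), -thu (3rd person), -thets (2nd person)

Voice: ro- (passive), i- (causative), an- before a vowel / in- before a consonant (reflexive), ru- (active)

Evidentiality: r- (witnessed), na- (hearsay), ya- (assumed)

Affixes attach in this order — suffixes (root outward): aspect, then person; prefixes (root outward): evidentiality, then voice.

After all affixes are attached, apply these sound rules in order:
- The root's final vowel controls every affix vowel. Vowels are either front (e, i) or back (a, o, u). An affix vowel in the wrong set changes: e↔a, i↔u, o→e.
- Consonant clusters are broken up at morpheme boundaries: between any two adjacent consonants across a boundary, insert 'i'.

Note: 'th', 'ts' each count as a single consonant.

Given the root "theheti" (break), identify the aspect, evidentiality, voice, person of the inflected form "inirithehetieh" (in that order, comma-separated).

Segment: in-r-theheti-a-h.
aspect: -a → progressive.
evidentiality: r- → witnessed.
voice: an/in- → reflexive.
person: -h → 1st person.

progressive, witnessed, reflexive, 1st person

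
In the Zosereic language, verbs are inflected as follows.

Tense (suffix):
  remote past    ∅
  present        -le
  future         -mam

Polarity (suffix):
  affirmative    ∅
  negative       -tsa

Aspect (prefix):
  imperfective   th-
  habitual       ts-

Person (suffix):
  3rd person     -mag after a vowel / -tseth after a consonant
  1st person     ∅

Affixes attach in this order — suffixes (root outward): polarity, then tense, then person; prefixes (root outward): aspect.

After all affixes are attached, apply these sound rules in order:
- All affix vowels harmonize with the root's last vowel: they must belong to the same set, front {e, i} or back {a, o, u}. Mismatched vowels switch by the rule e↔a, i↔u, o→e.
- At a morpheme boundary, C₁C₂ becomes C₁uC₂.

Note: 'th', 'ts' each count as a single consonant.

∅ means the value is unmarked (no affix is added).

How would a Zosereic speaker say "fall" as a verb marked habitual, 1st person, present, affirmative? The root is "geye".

tsugeyele

polarity = affirmative: zero marking, form stays geye.
Attach aspect habitual ts- → tsgeye.
Attach tense present -le → tsgeyele.
person = 1st person: zero marking, form stays tsgeyele.
Vowel harmony: no change.
Apply epenthesis: tsgeyele → tsugeyele.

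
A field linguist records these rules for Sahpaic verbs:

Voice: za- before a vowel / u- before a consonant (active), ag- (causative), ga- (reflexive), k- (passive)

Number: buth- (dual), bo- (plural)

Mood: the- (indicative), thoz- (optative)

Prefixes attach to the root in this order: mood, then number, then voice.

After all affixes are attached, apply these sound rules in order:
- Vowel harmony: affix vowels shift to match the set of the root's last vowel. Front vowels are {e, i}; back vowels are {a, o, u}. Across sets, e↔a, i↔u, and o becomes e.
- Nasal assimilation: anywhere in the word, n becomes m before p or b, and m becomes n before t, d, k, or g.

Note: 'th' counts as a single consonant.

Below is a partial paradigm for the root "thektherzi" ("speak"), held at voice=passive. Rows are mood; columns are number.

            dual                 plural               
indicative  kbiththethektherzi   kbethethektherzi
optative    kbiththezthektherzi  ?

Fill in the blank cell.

Attach mood optative thoz- → thozthektherzi.
Attach number plural bo- → bothozthektherzi.
Attach voice passive k- → kbothozthektherzi.
Apply vowel harmony: kbothozthektherzi → kbethezthektherzi.
Nasal assimilation: no change.

kbethezthektherzi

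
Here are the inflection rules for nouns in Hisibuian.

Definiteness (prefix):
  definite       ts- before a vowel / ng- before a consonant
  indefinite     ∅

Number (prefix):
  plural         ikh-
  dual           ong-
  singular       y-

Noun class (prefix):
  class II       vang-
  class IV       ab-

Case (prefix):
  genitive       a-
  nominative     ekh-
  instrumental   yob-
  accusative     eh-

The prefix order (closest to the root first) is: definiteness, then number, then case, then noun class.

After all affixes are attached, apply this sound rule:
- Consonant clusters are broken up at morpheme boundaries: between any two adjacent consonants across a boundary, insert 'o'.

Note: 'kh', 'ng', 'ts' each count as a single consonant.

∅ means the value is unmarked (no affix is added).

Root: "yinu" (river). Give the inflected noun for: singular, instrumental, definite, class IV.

aboyoboyongoyinu

Attach definiteness definite ng- (before consonant 'y') → ngyinu.
Attach number singular y- → yngyinu.
Attach case instrumental yob- → yobyngyinu.
Attach noun class class IV ab- → abyobyngyinu.
Apply epenthesis: abyobyngyinu → aboyoboyongoyinu.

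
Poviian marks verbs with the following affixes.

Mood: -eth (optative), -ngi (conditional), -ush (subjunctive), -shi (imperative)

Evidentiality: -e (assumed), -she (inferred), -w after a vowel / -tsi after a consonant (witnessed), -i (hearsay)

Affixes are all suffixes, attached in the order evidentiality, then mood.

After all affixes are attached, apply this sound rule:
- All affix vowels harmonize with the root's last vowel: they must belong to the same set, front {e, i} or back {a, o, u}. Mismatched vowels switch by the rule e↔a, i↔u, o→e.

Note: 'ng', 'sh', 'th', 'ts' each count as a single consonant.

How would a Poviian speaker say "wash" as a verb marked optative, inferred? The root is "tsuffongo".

tsuffongoshaath

Attach evidentiality inferred -she → tsuffongoshe.
Attach mood optative -eth → tsuffongosheeth.
Apply vowel harmony: tsuffongosheeth → tsuffongoshaath.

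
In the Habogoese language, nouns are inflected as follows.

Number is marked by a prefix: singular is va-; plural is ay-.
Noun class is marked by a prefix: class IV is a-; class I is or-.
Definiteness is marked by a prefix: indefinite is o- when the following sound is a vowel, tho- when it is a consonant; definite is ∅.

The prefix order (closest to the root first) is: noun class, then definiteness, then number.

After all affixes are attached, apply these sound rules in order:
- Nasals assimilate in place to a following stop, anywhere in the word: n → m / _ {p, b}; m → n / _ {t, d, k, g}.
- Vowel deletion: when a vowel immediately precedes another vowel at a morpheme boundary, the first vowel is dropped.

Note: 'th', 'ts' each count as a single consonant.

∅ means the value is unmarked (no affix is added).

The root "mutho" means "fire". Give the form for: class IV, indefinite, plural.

ayamutho

Attach noun class class IV a- → amutho.
Attach definiteness indefinite o- (before vowel 'a') → oamutho.
Attach number plural ay- → ayoamutho.
Nasal assimilation: no change.
Apply vowel deletion: ayoamutho → ayamutho.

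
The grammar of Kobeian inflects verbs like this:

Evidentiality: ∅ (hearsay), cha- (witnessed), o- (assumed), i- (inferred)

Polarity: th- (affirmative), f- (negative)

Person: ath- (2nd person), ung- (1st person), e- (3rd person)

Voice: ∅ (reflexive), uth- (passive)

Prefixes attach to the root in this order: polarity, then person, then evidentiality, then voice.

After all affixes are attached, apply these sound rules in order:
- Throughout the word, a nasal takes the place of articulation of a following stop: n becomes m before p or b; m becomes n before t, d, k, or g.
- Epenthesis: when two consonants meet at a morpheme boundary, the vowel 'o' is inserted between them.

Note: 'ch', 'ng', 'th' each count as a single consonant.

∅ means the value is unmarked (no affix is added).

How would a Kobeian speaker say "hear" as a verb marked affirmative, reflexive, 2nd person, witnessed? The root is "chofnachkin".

Attach polarity affirmative th- → thchofnachkin.
Attach person 2nd person ath- → aththchofnachkin.
Attach evidentiality witnessed cha- → chaaththchofnachkin.
voice = reflexive: zero marking, form stays chaaththchofnachkin.
Nasal assimilation: no change.
Apply epenthesis: chaaththchofnachkin → chaathothochofnachkin.

chaathothochofnachkin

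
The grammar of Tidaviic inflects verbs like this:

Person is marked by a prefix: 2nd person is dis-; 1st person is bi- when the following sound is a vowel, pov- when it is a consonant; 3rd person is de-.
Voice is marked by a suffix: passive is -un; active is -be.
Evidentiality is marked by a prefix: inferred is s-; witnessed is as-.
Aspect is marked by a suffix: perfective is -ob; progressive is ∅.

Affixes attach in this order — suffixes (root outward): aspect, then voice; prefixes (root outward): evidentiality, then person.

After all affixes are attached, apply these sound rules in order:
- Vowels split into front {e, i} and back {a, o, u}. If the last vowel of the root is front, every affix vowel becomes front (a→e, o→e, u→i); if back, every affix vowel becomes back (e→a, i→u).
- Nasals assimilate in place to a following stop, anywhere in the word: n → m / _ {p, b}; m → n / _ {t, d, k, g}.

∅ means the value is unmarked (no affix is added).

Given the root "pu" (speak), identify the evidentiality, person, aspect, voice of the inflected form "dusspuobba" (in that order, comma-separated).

Segment: dis-s-pu-ob-be.
evidentiality: s- → inferred.
person: dis- → 2nd person.
aspect: -ob → perfective.
voice: -be → active.

inferred, 2nd person, perfective, active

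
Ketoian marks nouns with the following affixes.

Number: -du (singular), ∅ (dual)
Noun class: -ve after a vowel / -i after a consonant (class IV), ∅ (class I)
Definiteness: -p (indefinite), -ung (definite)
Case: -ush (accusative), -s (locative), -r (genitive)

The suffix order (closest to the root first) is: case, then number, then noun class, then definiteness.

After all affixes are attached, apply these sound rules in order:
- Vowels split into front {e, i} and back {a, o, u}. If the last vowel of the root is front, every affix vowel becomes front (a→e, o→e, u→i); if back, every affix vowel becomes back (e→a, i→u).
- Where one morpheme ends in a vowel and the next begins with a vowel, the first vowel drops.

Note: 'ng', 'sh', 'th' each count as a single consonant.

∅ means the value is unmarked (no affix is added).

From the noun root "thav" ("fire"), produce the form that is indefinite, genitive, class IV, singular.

Attach case genitive -r → thavr.
Attach number singular -du → thavrdu.
Attach noun class class IV -ve (after vowel 'u') → thavrduve.
Attach definiteness indefinite -p → thavrduvep.
Apply vowel harmony: thavrduvep → thavrduvap.
Vowel deletion: no change.

thavrduvap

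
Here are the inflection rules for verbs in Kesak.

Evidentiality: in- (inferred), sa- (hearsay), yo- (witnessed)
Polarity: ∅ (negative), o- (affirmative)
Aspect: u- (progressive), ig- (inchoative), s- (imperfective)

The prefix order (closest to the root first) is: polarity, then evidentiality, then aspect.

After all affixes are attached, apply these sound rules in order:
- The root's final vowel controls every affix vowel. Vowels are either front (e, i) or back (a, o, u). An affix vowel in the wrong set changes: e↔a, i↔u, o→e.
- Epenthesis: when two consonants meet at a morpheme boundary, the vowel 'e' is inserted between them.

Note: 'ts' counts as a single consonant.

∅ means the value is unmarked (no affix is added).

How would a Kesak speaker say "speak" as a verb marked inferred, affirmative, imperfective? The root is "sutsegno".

sunosutsegno

Attach polarity affirmative o- → osutsegno.
Attach evidentiality inferred in- → inosutsegno.
Attach aspect imperfective s- → sinosutsegno.
Apply vowel harmony: sinosutsegno → sunosutsegno.
Epenthesis: no change.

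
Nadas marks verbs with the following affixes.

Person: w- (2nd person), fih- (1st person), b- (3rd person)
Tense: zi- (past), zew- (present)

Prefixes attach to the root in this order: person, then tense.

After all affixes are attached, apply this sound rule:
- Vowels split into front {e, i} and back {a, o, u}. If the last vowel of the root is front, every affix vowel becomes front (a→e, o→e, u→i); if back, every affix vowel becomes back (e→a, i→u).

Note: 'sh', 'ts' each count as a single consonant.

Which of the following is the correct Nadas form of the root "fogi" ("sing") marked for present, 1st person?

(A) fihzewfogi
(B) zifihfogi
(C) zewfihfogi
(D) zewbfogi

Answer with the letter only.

C

Attach person 1st person fih- → fihfogi.
Attach tense present zew- → zewfihfogi.
Vowel harmony: no change.
So the correct form is zewfihfogi, option (C).
(B) zifihfogi is wrong: it uses past instead of present for tense.
(A) fihzewfogi is wrong: it has the affixes in the wrong order.
(D) zewbfogi is wrong: it uses 3rd person instead of 1st person for person.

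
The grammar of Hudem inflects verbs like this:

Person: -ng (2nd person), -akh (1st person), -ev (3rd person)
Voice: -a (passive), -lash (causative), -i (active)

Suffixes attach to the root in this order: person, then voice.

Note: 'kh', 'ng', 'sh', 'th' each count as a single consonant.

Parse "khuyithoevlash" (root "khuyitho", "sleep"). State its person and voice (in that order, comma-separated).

Segment: khuyitho-ev-lash.
person: -ev → 3rd person.
voice: -lash → causative.

3rd person, causative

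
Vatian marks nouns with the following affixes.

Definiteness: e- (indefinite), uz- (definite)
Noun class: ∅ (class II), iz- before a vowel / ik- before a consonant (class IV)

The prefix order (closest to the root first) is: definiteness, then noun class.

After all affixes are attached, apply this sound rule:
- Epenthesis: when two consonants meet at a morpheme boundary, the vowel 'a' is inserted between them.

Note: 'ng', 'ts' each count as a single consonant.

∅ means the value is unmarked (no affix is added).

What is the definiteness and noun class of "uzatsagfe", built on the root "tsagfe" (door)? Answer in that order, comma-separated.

definite, class II

Segment: uz-tsagfe.
definiteness: uz- → definite.
noun class: ∅ → class II.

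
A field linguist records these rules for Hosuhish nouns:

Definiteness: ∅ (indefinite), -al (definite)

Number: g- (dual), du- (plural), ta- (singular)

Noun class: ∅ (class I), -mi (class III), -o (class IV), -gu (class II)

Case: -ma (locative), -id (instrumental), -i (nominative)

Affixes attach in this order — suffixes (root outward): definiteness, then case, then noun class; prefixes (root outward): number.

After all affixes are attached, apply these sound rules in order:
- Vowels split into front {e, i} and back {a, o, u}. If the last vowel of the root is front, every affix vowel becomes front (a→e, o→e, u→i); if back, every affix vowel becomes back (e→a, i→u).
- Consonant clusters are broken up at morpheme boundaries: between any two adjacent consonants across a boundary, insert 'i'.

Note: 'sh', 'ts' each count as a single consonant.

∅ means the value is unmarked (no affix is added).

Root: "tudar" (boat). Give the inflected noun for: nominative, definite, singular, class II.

Attach number singular ta- → tatudar.
Attach definiteness definite -al → tatudaral.
Attach case nominative -i → tatudarali.
Attach noun class class II -gu → tatudaraligu.
Apply vowel harmony: tatudaraligu → tatudaralugu.
Epenthesis: no change.

tatudaralugu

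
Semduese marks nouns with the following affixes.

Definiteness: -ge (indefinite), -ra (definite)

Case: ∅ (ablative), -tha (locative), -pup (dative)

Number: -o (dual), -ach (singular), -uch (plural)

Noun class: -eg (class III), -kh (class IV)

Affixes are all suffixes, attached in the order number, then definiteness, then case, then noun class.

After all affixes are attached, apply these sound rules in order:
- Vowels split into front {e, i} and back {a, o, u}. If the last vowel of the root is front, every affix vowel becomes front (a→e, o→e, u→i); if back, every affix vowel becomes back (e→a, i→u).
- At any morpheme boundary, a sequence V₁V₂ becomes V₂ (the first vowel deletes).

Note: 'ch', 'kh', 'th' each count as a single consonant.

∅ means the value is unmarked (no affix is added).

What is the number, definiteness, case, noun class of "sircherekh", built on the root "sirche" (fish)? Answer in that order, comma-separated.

Segment: sirche-o-ra-kh.
number: -o → dual.
definiteness: -ra → definite.
case: ∅ → ablative.
noun class: -kh → class IV.

dual, definite, ablative, class IV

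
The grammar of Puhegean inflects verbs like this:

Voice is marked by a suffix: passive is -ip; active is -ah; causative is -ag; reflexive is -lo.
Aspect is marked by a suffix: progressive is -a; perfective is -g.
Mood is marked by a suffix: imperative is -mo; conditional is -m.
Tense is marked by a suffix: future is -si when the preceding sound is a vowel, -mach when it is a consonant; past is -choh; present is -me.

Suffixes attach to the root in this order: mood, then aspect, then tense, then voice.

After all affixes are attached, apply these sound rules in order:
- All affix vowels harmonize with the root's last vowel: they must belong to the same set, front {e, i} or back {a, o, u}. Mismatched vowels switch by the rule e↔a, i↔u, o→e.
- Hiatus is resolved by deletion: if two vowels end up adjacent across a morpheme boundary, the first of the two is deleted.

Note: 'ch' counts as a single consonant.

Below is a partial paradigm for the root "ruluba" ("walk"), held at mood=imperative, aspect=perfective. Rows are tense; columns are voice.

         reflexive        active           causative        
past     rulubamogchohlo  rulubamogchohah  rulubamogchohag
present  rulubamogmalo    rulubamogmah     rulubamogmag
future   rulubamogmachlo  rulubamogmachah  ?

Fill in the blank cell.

Attach mood imperative -mo → rulubamo.
Attach aspect perfective -g → rulubamog.
Attach tense future -mach (after consonant 'g') → rulubamogmach.
Attach voice causative -ag → rulubamogmachag.
Vowel harmony: no change.
Vowel deletion: no change.

rulubamogmachag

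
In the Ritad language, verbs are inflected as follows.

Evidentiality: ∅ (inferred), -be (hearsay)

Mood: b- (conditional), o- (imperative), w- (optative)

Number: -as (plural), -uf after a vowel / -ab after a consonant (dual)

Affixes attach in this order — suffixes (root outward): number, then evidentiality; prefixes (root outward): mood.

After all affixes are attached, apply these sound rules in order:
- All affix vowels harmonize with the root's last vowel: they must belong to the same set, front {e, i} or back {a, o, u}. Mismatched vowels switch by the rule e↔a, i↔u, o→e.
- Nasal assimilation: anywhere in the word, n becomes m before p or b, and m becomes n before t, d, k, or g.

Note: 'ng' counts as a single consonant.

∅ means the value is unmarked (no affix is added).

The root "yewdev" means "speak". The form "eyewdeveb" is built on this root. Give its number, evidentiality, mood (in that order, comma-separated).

Segment: o-yewdev-ab.
number: -uf/ab → dual.
evidentiality: ∅ → inferred.
mood: o- → imperative.

dual, inferred, imperative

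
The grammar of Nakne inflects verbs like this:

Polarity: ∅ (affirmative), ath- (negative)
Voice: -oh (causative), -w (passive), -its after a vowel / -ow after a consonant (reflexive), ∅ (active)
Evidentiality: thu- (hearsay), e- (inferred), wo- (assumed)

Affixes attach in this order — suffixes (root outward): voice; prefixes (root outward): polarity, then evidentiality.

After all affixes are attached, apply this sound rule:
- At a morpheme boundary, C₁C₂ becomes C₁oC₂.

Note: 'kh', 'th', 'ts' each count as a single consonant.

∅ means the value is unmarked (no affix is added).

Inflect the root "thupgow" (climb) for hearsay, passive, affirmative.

Attach voice passive -w → thupgoww.
polarity = affirmative: zero marking, form stays thupgoww.
Attach evidentiality hearsay thu- → thuthupgoww.
Apply epenthesis: thuthupgoww → thuthupgowow.

thuthupgowow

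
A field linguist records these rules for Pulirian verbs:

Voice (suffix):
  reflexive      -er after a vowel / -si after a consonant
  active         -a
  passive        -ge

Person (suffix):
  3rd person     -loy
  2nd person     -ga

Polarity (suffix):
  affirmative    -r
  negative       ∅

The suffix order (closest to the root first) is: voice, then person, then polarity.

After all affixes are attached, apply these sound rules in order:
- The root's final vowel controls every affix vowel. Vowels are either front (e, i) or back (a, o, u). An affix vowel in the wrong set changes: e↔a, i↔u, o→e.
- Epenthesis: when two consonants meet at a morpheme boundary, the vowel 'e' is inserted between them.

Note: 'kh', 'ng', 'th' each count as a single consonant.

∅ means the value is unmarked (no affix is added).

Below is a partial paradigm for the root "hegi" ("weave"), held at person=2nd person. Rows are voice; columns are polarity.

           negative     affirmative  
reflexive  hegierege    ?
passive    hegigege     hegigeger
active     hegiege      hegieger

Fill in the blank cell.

hegiereger

Attach voice reflexive -er (after vowel 'i') → hegier.
Attach person 2nd person -ga → hegierga.
Attach polarity affirmative -r → hegiergar.
Apply vowel harmony: hegiergar → hegierger.
Apply epenthesis: hegierger → hegiereger.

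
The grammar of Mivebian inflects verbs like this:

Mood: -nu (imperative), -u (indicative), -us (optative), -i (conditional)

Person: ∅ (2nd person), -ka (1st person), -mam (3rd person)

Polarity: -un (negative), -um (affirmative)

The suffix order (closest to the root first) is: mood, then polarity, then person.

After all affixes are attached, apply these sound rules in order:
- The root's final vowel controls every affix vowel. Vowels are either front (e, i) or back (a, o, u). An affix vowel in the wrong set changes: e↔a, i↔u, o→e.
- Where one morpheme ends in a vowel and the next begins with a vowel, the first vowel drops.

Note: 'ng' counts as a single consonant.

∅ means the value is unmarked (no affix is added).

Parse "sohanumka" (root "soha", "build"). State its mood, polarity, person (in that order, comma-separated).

imperative, affirmative, 1st person

Segment: soha-nu-um-ka.
mood: -nu → imperative.
polarity: -um → affirmative.
person: -ka → 1st person.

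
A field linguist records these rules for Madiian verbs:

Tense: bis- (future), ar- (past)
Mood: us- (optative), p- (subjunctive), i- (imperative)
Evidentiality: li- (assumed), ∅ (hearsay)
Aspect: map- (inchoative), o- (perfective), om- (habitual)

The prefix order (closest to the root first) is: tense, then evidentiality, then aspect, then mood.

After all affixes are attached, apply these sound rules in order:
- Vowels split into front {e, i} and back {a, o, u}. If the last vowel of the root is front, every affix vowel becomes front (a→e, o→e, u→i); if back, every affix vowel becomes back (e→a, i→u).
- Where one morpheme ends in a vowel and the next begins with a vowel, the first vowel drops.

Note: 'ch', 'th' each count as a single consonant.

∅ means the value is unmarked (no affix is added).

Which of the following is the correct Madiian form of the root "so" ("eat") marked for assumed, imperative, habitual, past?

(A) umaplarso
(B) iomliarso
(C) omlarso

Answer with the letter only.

C

Attach tense past ar- → arso.
Attach evidentiality assumed li- → liarso.
Attach aspect habitual om- → omliarso.
Attach mood imperative i- → iomliarso.
Apply vowel harmony: iomliarso → uomluarso.
Apply vowel deletion: uomluarso → omlarso.
So the correct form is omlarso, option (C).
(B) iomliarso is wrong: it fails to apply the sound rule(s).
(A) umaplarso is wrong: it uses inchoative instead of habitual for aspect.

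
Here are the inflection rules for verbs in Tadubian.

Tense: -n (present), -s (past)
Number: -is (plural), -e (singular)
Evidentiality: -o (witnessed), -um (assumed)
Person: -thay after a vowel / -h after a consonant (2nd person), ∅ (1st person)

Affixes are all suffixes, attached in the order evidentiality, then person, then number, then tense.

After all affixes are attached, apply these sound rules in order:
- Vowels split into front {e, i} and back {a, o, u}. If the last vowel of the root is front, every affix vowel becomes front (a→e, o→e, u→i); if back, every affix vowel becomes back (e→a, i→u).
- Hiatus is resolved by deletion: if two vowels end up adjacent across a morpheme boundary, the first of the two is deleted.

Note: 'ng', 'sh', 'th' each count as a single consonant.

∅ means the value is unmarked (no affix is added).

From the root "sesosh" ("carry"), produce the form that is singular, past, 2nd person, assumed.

Attach evidentiality assumed -um → sesoshum.
Attach person 2nd person -h (after consonant 'm') → sesoshumh.
Attach number singular -e → sesoshumhe.
Attach tense past -s → sesoshumhes.
Apply vowel harmony: sesoshumhes → sesoshumhas.
Vowel deletion: no change.

sesoshumhas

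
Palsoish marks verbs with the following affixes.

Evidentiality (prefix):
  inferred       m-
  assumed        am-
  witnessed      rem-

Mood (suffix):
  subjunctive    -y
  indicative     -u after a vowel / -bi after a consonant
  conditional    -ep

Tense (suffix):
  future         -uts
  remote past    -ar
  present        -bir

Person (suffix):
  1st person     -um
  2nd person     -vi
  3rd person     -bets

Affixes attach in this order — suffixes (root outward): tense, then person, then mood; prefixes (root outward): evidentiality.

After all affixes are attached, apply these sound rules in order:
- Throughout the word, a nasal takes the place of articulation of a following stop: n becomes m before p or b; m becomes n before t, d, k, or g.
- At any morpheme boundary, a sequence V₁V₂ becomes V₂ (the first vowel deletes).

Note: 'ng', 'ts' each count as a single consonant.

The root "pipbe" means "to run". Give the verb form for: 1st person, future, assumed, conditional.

ampipbutsumep

Attach tense future -uts → pipbeuts.
Attach person 1st person -um → pipbeutsum.
Attach mood conditional -ep → pipbeutsumep.
Attach evidentiality assumed am- → ampipbeutsumep.
Nasal assimilation: no change.
Apply vowel deletion: ampipbeutsumep → ampipbutsumep.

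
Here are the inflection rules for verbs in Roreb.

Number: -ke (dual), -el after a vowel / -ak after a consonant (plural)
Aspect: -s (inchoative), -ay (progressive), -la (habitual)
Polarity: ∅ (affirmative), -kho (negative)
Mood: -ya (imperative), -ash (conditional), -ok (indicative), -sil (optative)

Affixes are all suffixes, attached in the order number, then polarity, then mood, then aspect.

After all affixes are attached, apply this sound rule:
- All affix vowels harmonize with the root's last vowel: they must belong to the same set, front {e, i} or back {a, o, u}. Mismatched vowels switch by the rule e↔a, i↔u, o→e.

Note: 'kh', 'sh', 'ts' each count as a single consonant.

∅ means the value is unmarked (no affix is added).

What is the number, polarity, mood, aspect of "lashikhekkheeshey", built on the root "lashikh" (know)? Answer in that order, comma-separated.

Segment: lashikh-ak-kho-ash-ay.
number: -el/ak → plural.
polarity: -kho → negative.
mood: -ash → conditional.
aspect: -ay → progressive.

plural, negative, conditional, progressive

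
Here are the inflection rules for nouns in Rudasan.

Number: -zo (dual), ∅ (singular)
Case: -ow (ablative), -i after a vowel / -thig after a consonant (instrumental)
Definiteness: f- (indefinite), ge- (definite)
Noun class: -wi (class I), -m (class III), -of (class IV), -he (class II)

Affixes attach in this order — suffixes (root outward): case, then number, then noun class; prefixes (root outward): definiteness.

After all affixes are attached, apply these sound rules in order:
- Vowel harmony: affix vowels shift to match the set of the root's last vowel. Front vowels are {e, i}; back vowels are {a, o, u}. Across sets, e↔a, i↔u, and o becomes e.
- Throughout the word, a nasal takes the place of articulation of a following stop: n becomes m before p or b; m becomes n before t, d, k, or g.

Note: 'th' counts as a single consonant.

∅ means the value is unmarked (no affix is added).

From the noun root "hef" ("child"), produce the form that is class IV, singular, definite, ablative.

gehefewef

Attach case ablative -ow → hefow.
number = singular: zero marking, form stays hefow.
Attach definiteness definite ge- → gehefow.
Attach noun class class IV -of → gehefowof.
Apply vowel harmony: gehefowof → gehefewef.
Nasal assimilation: no change.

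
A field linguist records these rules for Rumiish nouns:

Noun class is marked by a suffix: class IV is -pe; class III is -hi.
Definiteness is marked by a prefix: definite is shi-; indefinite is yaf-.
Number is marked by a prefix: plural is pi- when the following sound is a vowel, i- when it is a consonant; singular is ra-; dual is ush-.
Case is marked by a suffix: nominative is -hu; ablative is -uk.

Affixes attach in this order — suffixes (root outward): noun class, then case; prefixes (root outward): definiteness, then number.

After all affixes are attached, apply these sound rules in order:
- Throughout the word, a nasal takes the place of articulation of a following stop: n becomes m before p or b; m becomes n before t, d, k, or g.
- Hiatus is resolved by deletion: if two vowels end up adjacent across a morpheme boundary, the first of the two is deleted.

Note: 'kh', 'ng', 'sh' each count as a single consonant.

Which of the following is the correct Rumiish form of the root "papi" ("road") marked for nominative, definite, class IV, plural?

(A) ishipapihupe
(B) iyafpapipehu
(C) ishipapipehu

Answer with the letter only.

C

Attach noun class class IV -pe → papipe.
Attach definiteness definite shi- → shipapipe.
Attach case nominative -hu → shipapipehu.
Attach number plural i- (before consonant 'sh') → ishipapipehu.
Nasal assimilation: no change.
Vowel deletion: no change.
So the correct form is ishipapipehu, option (C).
(A) ishipapihupe is wrong: it has the affixes in the wrong order.
(B) iyafpapipehu is wrong: it uses indefinite instead of definite for definiteness.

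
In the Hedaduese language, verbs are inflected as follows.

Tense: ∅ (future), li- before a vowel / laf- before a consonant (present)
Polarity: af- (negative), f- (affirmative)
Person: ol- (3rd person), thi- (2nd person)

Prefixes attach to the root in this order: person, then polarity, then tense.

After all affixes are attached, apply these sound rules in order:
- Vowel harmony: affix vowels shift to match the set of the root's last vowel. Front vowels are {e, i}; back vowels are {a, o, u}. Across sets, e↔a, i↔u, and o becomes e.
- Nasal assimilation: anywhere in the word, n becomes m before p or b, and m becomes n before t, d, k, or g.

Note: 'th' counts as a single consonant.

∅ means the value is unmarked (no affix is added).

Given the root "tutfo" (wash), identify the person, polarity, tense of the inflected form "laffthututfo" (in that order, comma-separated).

Segment: laf-f-thi-tutfo.
person: thi- → 2nd person.
polarity: f- → affirmative.
tense: li/laf- → present.

2nd person, affirmative, present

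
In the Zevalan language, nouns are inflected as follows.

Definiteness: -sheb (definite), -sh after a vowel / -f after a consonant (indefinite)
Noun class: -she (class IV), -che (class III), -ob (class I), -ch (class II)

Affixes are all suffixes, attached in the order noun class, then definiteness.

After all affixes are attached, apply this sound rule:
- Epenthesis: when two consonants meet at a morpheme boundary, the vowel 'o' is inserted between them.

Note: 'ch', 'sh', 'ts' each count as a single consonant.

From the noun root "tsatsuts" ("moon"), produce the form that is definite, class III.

tsatsutsochesheb

Attach noun class class III -che → tsatsutsche.
Attach definiteness definite -sheb → tsatsutschesheb.
Apply epenthesis: tsatsutschesheb → tsatsutsochesheb.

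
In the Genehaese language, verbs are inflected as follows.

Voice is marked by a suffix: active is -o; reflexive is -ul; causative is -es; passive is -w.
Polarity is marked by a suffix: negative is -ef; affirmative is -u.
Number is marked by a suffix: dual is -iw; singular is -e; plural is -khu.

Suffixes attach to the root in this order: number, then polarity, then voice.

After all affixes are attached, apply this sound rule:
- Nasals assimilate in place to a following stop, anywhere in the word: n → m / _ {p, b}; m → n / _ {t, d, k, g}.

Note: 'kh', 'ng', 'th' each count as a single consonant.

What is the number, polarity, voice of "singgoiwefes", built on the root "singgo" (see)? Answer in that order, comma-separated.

Segment: singgo-iw-ef-es.
number: -iw → dual.
polarity: -ef → negative.
voice: -es → causative.

dual, negative, causative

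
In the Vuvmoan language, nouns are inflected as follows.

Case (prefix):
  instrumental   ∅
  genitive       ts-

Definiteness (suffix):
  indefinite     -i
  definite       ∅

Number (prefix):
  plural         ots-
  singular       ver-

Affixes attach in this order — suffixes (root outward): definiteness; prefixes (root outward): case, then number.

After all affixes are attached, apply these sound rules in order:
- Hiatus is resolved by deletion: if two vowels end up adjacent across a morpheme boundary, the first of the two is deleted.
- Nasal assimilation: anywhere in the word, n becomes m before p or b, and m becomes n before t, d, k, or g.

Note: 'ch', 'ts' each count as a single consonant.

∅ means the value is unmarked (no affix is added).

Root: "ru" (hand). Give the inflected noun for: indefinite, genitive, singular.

Attach definiteness indefinite -i → rui.
Attach case genitive ts- → tsrui.
Attach number singular ver- → vertsrui.
Apply vowel deletion: vertsrui → vertsri.
Nasal assimilation: no change.

vertsri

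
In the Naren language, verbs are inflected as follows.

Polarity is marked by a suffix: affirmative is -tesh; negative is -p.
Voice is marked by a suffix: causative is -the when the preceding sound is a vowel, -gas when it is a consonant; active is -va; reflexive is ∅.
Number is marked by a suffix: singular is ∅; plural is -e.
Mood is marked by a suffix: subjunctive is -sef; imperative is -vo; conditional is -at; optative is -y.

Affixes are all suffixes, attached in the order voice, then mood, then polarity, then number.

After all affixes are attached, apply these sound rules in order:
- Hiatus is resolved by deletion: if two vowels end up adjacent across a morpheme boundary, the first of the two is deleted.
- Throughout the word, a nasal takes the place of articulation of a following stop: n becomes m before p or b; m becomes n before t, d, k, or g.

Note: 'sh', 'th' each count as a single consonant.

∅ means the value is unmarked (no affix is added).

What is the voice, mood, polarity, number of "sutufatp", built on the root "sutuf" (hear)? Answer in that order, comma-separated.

reflexive, conditional, negative, singular

Segment: sutuf-at-p.
voice: ∅ → reflexive.
mood: -at → conditional.
polarity: -p → negative.
number: ∅ → singular.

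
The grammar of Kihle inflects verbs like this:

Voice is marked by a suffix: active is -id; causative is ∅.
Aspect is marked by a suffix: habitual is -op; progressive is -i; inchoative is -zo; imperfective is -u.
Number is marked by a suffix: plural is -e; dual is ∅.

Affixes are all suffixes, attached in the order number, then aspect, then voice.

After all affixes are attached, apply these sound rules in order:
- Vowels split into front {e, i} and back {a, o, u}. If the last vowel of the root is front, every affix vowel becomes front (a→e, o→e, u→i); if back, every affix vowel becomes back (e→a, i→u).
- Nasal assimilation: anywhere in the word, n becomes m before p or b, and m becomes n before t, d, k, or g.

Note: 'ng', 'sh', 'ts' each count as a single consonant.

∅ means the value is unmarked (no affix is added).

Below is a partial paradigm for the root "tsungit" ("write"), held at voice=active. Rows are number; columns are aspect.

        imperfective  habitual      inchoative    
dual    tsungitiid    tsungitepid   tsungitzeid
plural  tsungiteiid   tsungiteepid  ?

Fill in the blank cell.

tsungitezeid

Attach number plural -e → tsungite.
Attach aspect inchoative -zo → tsungitezo.
Attach voice active -id → tsungitezoid.
Apply vowel harmony: tsungitezoid → tsungitezeid.
Nasal assimilation: no change.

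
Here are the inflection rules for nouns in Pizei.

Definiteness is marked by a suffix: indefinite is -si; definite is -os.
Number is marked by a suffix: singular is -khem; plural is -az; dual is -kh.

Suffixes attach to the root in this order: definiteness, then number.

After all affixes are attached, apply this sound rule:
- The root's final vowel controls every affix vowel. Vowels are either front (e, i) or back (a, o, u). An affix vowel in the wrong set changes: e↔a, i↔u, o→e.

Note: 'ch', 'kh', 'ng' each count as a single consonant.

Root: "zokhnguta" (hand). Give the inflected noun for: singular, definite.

Attach definiteness definite -os → zokhngutaos.
Attach number singular -khem → zokhngutaoskhem.
Apply vowel harmony: zokhngutaoskhem → zokhngutaoskham.

zokhngutaoskham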